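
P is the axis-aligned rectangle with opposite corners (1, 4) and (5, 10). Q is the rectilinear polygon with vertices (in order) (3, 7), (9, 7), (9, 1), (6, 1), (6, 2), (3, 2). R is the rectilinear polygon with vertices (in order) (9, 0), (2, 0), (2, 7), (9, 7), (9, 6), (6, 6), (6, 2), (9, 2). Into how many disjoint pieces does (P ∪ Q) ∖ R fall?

2

(P ∪ Q) ∖ R splits into 2 disjoint pieces (area 15, area 12).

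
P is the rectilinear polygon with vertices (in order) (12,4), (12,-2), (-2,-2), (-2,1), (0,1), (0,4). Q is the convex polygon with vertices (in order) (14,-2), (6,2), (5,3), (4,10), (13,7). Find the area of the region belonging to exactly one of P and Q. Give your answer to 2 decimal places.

|P| = 78, |Q| = 70, |P∩Q| = 22.5714.
|P △ Q| = |P| + |Q| − 2·|P∩Q| = 78 + 70 − 45.1429 = 102.86.

102.86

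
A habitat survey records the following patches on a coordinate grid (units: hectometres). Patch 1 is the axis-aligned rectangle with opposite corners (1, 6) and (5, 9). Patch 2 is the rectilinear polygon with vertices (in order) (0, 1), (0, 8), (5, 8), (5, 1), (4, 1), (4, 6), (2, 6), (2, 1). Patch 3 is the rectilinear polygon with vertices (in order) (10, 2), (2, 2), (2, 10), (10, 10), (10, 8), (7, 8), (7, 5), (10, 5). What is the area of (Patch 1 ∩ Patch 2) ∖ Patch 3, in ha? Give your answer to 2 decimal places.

2.00

|Patch 1 ∩ Patch 2| = 8.
|(Patch 1 ∩ Patch 2) ∩ Patch 3| = 6.
|(Patch 1 ∩ Patch 2) ∖ Patch 3| = 8 − 6 = 2.00.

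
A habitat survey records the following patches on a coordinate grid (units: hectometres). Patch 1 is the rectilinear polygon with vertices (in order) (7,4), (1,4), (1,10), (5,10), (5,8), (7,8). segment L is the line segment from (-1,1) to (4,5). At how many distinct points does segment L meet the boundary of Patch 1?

The segment meets the boundary at (2.75,4).

1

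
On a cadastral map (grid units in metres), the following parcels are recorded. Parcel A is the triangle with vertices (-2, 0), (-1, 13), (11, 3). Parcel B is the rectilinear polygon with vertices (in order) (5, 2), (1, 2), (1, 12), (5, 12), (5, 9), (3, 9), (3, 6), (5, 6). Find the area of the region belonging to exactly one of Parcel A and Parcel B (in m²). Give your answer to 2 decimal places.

66.47

|Parcel A| = 83, |Parcel B| = 34, |Parcel A∩Parcel B| = 25.2667.
|Parcel A △ Parcel B| = |Parcel A| + |Parcel B| − 2·|Parcel A∩Parcel B| = 83 + 34 − 50.5333 = 66.47.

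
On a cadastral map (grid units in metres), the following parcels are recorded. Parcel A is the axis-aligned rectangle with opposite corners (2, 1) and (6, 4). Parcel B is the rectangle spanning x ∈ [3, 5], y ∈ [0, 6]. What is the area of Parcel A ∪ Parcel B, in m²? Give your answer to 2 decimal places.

18.00

By inclusion–exclusion:
Individual areas: |Parcel A| = 12, |Parcel B| = 12.
|Parcel A∩Parcel B|: x∈[3,5], y∈[1,4] → 2·3 = 6.
|Parcel A ∪ Parcel B| = 24 − 6 = 18.00.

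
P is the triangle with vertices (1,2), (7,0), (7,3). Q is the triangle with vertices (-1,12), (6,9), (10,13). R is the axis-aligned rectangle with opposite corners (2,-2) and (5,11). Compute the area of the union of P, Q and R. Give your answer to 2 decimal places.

By inclusion–exclusion:
Individual areas: |P| = 9, |Q| = 20, |R| = 39.
|P∩Q| = 0.
|P∩R| = 3.75.
|Q∩R| = 2.7857.
|P∩Q∩R| = 0.
|P ∪ Q ∪ R| = 68 − 6.5357 + 0 = 61.46.

61.46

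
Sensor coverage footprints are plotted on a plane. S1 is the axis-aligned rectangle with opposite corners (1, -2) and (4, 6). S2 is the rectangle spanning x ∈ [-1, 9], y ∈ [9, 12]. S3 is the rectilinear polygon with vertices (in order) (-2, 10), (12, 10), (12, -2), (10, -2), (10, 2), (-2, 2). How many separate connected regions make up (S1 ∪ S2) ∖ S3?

(S1 ∪ S2) ∖ S3 splits into 2 disjoint pieces (area 12, area 20).

2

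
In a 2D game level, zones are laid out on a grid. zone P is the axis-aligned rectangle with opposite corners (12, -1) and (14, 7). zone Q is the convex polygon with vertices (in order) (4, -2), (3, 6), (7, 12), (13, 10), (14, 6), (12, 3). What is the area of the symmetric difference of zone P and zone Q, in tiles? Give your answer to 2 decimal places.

|zone P| = 16, |zone Q| = 95, |zone P∩zone Q| = 4.875.
|zone P △ zone Q| = |zone P| + |zone Q| − 2·|zone P∩zone Q| = 16 + 95 − 9.75 = 101.25.

101.25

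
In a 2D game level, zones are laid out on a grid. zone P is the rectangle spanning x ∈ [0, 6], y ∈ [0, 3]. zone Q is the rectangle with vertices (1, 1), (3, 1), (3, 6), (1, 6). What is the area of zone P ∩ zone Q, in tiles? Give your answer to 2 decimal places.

4.00

|zone P∩zone Q|: x∈[1,3], y∈[1,3] → 2·2 = 4.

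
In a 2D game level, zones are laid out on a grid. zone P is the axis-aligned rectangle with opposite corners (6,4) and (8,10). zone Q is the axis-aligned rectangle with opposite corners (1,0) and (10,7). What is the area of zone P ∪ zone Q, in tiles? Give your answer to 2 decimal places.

69.00

By inclusion–exclusion:
Individual areas: |zone P| = 12, |zone Q| = 63.
|zone P∩zone Q|: x∈[6,8], y∈[4,7] → 2·3 = 6.
|zone P ∪ zone Q| = 75 − 6 = 69.00.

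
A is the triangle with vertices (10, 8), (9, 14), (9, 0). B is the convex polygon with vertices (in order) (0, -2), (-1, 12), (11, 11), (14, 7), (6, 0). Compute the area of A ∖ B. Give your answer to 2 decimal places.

|A| = 7, |A∩B| = 5.838.
|A ∖ B| = |A| − |A∩B| = 7 − 5.838 = 1.16.

1.16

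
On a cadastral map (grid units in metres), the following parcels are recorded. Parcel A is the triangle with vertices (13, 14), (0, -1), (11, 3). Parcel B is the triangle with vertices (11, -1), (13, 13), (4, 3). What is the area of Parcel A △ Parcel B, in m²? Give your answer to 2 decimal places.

30.38

|Parcel A| = 56.5, |Parcel B| = 53, |Parcel A∩Parcel B| = 39.5584.
|Parcel A △ Parcel B| = |Parcel A| + |Parcel B| − 2·|Parcel A∩Parcel B| = 56.5 + 53 − 79.1167 = 30.38.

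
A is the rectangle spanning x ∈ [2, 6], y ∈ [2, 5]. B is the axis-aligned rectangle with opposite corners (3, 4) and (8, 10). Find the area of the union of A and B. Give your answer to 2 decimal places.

By inclusion–exclusion:
Individual areas: |A| = 12, |B| = 30.
|A∩B|: x∈[3,6], y∈[4,5] → 3·1 = 3.
|A ∪ B| = 42 − 3 = 39.00.

39.00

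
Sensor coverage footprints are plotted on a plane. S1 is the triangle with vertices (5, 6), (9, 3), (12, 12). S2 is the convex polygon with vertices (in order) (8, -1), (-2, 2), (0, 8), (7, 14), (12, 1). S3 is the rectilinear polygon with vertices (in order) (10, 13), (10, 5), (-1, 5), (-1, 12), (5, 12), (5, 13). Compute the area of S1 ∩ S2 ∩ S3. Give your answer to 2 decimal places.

The intersection is the polygon with vertices (5,6), (8.818,9.273), (10,6.2), (10,6), (9.667,5), (6.333,5).
By the shoelace formula its area is 12.47.

12.47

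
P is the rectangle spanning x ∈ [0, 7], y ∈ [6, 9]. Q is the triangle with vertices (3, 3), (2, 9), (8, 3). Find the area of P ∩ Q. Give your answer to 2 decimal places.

The intersection is the polygon with vertices (2.5,6), (2,9), (5,6).
By the shoelace formula its area is 3.75.

3.75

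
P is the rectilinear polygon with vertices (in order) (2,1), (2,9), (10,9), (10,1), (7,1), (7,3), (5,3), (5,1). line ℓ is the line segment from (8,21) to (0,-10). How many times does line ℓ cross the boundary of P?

The segment meets the boundary at (2.839,1), (4.903,9).

2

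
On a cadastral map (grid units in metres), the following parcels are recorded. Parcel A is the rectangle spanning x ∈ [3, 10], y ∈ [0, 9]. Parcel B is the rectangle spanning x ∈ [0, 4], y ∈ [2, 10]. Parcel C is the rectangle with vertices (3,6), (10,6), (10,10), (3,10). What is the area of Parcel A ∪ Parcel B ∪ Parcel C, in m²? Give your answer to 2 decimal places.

94.00

By inclusion–exclusion:
Individual areas: |Parcel A| = 63, |Parcel B| = 32, |Parcel C| = 28.
|Parcel A∩Parcel B|: x∈[3,4], y∈[2,9] → 1·7 = 7.
|Parcel A∩Parcel C|: x∈[3,10], y∈[6,9] → 7·3 = 21.
|Parcel B∩Parcel C|: x∈[3,4], y∈[6,10] → 1·4 = 4.
|Parcel A∩Parcel B∩Parcel C| = 3.
|Parcel A ∪ Parcel B ∪ Parcel C| = 123 − 32 + 3 = 94.00.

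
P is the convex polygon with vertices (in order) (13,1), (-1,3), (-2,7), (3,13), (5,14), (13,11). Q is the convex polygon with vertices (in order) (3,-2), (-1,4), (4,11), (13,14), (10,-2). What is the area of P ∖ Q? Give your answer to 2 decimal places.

|P| = 144, |P∩Q| = 100.6365.
|P ∖ Q| = |P| − |P∩Q| = 144 − 100.6365 = 43.36.

43.36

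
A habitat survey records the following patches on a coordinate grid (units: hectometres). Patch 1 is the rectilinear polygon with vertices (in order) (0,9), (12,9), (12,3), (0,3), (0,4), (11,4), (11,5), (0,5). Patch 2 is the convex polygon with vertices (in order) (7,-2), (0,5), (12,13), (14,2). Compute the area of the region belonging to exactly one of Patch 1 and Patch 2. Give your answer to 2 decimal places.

78.50

|Patch 1| = 61, |Patch 2| = 112.5, |Patch 1∩Patch 2| = 47.5.
|Patch 1 △ Patch 2| = |Patch 1| + |Patch 2| − 2·|Patch 1∩Patch 2| = 61 + 112.5 − 95 = 78.50.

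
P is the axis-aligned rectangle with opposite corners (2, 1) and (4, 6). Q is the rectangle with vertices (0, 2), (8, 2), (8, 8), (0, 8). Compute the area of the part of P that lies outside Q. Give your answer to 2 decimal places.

2.00

|P∩Q|: x∈[2,4], y∈[2,6] → 2·4 = 8.
|P| = 10.
|P ∖ Q| = |P| − |P∩Q| = 10 − 8 = 2.00.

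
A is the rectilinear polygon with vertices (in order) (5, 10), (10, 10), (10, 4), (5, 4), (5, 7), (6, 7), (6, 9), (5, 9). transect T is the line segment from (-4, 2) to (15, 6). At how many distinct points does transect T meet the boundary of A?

The segment meets the boundary at (10,4.947), (5.5,4).

2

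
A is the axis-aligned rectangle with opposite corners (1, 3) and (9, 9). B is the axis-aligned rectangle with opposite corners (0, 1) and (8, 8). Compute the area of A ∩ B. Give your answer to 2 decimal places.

35.00

|A∩B|: x∈[1,8], y∈[3,8] → 7·5 = 35.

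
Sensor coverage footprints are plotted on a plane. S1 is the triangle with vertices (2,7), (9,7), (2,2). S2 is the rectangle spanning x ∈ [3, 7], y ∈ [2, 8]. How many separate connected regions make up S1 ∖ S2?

2

S1 ∖ S2 splits into 2 disjoint pieces (area 4.6429, area 1.4286).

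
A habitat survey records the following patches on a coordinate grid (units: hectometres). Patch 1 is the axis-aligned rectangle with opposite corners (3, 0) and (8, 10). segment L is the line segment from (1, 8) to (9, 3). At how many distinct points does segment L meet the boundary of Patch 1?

2

The segment meets the boundary at (8,3.625), (3,6.75).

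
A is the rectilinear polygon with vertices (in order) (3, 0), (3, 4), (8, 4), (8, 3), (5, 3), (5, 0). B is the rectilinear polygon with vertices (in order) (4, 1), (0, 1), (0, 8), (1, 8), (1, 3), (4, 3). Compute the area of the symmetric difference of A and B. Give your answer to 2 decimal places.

|A| = 11, |B| = 13, |A∩B| = 2.
|A △ B| = |A| + |B| − 2·|A∩B| = 11 + 13 − 4 = 20.00.

20.00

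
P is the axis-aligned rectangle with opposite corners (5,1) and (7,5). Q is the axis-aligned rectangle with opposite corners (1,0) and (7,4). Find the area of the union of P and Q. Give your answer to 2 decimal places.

By inclusion–exclusion:
Individual areas: |P| = 8, |Q| = 24.
|P∩Q|: x∈[5,7], y∈[1,4] → 2·3 = 6.
|P ∪ Q| = 32 − 6 = 26.00.

26.00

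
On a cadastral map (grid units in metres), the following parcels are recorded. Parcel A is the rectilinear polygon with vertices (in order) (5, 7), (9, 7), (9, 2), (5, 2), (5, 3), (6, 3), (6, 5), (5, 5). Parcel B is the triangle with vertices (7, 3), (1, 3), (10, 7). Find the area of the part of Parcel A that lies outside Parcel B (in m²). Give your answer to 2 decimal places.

11.94

|Parcel A| = 18, |Parcel A∩Parcel B| = 6.0556.
|Parcel A ∖ Parcel B| = |Parcel A| − |Parcel A∩Parcel B| = 18 − 6.0556 = 11.94.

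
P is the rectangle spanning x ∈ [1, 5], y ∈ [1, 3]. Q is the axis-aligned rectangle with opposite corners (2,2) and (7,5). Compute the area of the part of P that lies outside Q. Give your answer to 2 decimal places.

5.00

|P∩Q|: x∈[2,5], y∈[2,3] → 3·1 = 3.
|P| = 8.
|P ∖ Q| = |P| − |P∩Q| = 8 − 3 = 5.00.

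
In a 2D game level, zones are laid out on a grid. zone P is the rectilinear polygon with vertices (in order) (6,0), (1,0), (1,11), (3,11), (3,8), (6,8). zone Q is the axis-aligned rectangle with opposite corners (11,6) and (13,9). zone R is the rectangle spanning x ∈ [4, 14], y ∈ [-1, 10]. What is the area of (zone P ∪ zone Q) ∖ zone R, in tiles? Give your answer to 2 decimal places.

|zone P ∪ zone Q| = 52.
|(zone P ∪ zone Q) ∩ zone R| = 22.
|(zone P ∪ zone Q) ∖ zone R| = 52 − 22 = 30.00.

30.00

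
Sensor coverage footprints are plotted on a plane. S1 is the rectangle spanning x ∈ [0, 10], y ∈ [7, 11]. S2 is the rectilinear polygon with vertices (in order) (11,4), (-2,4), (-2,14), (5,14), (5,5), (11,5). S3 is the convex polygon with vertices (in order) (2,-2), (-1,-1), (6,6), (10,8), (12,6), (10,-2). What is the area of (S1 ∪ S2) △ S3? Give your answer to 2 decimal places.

157.00

|S1 ∪ S2| = 96.
|(S1 ∪ S2) ∩ S3| = 7.5.
|(S1 ∪ S2) △ S3| = 96 + 76 − 15 = 157.00.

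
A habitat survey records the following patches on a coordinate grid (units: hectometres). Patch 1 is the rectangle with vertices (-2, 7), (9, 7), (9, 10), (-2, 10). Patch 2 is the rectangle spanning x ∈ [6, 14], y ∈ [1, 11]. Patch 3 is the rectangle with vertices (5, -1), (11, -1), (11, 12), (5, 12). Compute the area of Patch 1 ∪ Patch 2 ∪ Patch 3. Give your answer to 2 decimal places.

129.00

By inclusion–exclusion:
Individual areas: |Patch 1| = 33, |Patch 2| = 80, |Patch 3| = 78.
|Patch 1∩Patch 2|: x∈[6,9], y∈[7,10] → 3·3 = 9.
|Patch 1∩Patch 3|: x∈[5,9], y∈[7,10] → 4·3 = 12.
|Patch 2∩Patch 3|: x∈[6,11], y∈[1,11] → 5·10 = 50.
|Patch 1∩Patch 2∩Patch 3| = 9.
|Patch 1 ∪ Patch 2 ∪ Patch 3| = 191 − 71 + 9 = 129.00.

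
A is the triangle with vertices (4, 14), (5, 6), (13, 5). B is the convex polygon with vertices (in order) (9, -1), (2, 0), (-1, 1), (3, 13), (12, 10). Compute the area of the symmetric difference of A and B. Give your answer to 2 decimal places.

|A| = 31.5, |B| = 120, |A∩B| = 28.4255.
|A △ B| = |A| + |B| − 2·|A∩B| = 31.5 + 120 − 56.8509 = 94.65.

94.65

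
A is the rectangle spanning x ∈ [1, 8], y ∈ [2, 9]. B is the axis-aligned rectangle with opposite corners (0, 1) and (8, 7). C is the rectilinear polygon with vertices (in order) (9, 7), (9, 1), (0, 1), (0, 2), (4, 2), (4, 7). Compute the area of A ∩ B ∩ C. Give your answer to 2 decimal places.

20.00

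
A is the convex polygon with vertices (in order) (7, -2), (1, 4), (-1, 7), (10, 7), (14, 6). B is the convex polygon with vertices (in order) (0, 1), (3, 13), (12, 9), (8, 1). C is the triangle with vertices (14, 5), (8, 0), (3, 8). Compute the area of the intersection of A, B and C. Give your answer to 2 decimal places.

21.75

The intersection is the polygon with vertices (6.667,7), (10.48,5.96), (8,1), (7.375,1), (3.625,7).
By the shoelace formula its area is 21.75.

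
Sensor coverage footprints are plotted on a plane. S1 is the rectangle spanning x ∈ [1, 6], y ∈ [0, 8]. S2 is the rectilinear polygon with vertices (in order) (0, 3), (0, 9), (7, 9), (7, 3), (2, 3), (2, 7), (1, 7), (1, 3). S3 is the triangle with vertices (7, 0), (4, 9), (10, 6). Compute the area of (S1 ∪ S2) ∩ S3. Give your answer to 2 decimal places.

The region (S1 ∪ S2) ∩ S3 is the polygon with vertices (7,3), (6,3), (4,9), (7,7.5).
By the shoelace formula its area is 9.75.

9.75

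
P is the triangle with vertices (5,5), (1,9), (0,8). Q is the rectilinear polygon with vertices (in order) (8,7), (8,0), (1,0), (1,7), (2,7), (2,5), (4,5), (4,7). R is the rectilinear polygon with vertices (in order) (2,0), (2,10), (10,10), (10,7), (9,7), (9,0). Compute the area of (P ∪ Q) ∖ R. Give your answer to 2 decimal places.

|P ∪ Q| = 48.7667.
|(P ∪ Q) ∩ R| = 39.6.
|(P ∪ Q) ∖ R| = 48.7667 − 39.6 = 9.17.

9.17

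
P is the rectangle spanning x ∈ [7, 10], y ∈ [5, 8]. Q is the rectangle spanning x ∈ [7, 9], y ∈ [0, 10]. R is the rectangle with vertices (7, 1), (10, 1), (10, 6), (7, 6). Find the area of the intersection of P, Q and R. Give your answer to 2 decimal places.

The intersection is the polygon with vertices (9,5), (7,5), (7,6), (9,6).
By the shoelace formula its area is 2.00.

2.00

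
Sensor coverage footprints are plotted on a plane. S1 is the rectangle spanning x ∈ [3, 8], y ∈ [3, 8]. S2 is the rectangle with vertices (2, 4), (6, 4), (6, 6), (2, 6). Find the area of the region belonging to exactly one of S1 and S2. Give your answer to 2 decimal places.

21.00

|S1∩S2|: x∈[3,6], y∈[4,6] → 3·2 = 6.
|S1 △ S2| = |S1| + |S2| − 2·|S1∩S2| = 25 + 8 − 12 = 21.00.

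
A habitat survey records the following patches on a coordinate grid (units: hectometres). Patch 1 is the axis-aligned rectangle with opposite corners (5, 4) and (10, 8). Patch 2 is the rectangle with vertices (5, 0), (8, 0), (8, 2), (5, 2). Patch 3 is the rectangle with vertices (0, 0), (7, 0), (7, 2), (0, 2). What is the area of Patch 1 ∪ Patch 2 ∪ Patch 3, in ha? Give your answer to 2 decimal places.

36.00

By inclusion–exclusion:
Individual areas: |Patch 1| = 20, |Patch 2| = 6, |Patch 3| = 14.
|Patch 1∩Patch 2| = 0 (no overlap).
|Patch 1∩Patch 3| = 0 (no overlap).
|Patch 2∩Patch 3|: x∈[5,7], y∈[0,2] → 2·2 = 4.
|Patch 1∩Patch 2∩Patch 3| = 0.
|Patch 1 ∪ Patch 2 ∪ Patch 3| = 40 − 4 + 0 = 36.00.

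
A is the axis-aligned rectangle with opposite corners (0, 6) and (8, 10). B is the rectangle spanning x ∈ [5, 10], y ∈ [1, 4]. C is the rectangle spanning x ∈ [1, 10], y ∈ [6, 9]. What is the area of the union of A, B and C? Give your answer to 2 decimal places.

By inclusion–exclusion:
Individual areas: |A| = 32, |B| = 15, |C| = 27.
|A∩B| = 0 (no overlap).
|A∩C|: x∈[1,8], y∈[6,9] → 7·3 = 21.
|B∩C| = 0 (no overlap).
|A∩B∩C| = 0.
|A ∪ B ∪ C| = 74 − 21 + 0 = 53.00.

53.00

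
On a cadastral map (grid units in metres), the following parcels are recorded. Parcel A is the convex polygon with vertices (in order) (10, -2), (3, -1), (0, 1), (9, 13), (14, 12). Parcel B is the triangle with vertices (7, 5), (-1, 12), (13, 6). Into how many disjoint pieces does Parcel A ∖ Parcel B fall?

Parcel A ∖ Parcel B splits into 2 disjoint pieces (area 67.9139, area 31.9545).

2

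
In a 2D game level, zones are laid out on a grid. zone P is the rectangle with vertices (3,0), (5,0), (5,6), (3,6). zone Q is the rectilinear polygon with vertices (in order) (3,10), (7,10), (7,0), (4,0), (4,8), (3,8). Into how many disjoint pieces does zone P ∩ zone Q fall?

1

zone P ∩ zone Q is a single connected region.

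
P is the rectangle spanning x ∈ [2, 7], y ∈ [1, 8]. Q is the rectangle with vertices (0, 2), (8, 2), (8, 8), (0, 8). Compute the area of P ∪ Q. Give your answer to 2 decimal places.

By inclusion–exclusion:
Individual areas: |P| = 35, |Q| = 48.
|P∩Q|: x∈[2,7], y∈[2,8] → 5·6 = 30.
|P ∪ Q| = 83 − 30 = 53.00.

53.00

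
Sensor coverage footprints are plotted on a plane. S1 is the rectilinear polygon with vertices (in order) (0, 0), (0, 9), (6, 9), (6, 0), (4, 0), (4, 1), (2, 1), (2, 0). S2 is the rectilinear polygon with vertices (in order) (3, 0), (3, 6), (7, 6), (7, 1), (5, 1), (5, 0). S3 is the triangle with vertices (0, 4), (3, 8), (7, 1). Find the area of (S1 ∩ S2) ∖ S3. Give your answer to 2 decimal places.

7.23

|S1 ∩ S2| = 16.
|(S1 ∩ S2) ∩ S3| = 8.7679.
|(S1 ∩ S2) ∖ S3| = 16 − 8.7679 = 7.23.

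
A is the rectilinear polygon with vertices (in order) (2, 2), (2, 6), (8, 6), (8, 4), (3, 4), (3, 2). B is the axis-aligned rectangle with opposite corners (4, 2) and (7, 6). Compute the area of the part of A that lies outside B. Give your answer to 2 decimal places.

|A| = 14, |A∩B| = 6.
|A ∖ B| = |A| − |A∩B| = 14 − 6 = 8.00.

8.00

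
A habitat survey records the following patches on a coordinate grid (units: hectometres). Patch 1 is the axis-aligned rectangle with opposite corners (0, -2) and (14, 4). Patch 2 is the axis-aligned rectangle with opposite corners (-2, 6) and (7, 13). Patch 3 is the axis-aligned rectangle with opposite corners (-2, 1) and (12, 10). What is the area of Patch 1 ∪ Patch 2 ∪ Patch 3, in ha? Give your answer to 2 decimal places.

201.00

By inclusion–exclusion:
Individual areas: |Patch 1| = 84, |Patch 2| = 63, |Patch 3| = 126.
|Patch 1∩Patch 2| = 0 (no overlap).
|Patch 1∩Patch 3|: x∈[0,12], y∈[1,4] → 12·3 = 36.
|Patch 2∩Patch 3|: x∈[-2,7], y∈[6,10] → 9·4 = 36.
|Patch 1∩Patch 2∩Patch 3| = 0.
|Patch 1 ∪ Patch 2 ∪ Patch 3| = 273 − 72 + 0 = 201.00.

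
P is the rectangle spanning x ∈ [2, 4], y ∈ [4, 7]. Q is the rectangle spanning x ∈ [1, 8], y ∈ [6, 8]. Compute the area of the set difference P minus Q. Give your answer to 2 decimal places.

|P∩Q|: x∈[2,4], y∈[6,7] → 2·1 = 2.
|P| = 6.
|P ∖ Q| = |P| − |P∩Q| = 6 − 2 = 4.00.

4.00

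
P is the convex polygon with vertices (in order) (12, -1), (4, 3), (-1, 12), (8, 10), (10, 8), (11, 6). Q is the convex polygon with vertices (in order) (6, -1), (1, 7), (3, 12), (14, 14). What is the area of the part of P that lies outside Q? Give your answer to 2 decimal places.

|P| = 81, |P∩Q| = 55.1561.
|P ∖ Q| = |P| − |P∩Q| = 81 − 55.1561 = 25.84.

25.84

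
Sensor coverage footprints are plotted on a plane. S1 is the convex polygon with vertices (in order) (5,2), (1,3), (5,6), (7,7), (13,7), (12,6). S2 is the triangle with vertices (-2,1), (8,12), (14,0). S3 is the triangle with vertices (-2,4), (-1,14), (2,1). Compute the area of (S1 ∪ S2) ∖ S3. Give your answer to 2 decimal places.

|S1 ∪ S2| = 94.9722.
|(S1 ∪ S2) ∩ S3| = 3.4508.
|(S1 ∪ S2) ∖ S3| = 94.9722 − 3.4508 = 91.52.

91.52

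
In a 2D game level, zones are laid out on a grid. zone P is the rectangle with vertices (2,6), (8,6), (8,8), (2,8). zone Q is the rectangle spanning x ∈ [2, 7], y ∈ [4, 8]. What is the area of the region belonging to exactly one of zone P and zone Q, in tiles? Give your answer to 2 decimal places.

12.00

|zone P∩zone Q|: x∈[2,7], y∈[6,8] → 5·2 = 10.
|zone P △ zone Q| = |zone P| + |zone Q| − 2·|zone P∩zone Q| = 12 + 20 − 20 = 12.00.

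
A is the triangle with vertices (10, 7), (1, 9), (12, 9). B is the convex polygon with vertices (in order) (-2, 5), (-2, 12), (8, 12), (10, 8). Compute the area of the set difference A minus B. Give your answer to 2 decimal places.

|A| = 11, |A∩B| = 7.6912.
|A ∖ B| = |A| − |A∩B| = 11 − 7.6912 = 3.31.

3.31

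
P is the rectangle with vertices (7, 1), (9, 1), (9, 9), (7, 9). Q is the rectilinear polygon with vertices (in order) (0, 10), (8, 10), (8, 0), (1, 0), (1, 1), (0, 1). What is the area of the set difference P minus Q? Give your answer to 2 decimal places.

|P| = 16, |P∩Q| = 8.
|P ∖ Q| = |P| − |P∩Q| = 16 − 8 = 8.00.

8.00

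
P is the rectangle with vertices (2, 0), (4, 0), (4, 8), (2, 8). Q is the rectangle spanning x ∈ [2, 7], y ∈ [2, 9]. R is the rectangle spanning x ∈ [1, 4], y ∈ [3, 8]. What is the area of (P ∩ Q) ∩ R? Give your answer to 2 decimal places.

10.00

The region (P ∩ Q) ∩ R is the polygon with vertices (4,3), (2,3), (2,8), (4,8).
By the shoelace formula its area is 10.00.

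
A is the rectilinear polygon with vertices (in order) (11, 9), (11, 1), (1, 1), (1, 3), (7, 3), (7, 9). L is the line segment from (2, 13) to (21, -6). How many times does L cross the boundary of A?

The segment meets the boundary at (11,4), (7,8).

2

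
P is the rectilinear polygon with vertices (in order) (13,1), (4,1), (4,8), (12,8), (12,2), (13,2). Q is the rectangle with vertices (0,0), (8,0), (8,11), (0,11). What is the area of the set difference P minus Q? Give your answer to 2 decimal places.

29.00

|P| = 57, |P∩Q| = 28.
|P ∖ Q| = |P| − |P∩Q| = 57 − 28 = 29.00.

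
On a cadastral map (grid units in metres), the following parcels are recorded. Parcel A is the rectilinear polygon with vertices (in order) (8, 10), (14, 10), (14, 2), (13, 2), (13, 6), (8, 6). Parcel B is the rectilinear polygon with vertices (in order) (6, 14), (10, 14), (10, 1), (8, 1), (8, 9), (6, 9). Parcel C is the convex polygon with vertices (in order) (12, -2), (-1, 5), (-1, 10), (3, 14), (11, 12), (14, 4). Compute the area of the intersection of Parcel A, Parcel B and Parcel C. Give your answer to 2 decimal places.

The intersection is the polygon with vertices (10,6), (8,6), (8,9), (8,10), (10,10).
By the shoelace formula its area is 8.00.

8.00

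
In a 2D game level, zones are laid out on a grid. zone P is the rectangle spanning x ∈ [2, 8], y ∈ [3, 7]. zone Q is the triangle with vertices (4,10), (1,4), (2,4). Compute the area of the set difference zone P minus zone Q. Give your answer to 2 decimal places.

|zone P| = 24, |zone P∩zone Q| = 1.25.
|zone P ∖ zone Q| = |zone P| − |zone P∩zone Q| = 24 − 1.25 = 22.75.

22.75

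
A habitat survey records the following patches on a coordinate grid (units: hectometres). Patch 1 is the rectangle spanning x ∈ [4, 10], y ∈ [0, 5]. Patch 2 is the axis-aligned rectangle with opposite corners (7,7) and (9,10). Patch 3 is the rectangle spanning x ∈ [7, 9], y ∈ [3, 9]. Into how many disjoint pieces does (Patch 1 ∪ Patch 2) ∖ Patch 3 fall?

2

(Patch 1 ∪ Patch 2) ∖ Patch 3 splits into 2 disjoint pieces (area 26, area 2).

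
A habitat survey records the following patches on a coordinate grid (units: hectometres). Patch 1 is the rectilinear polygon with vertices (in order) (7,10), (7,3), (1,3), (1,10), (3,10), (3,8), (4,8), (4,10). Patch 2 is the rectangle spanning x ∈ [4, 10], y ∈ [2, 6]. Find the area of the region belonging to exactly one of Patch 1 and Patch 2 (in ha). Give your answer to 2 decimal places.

46.00

|Patch 1| = 40, |Patch 2| = 24, |Patch 1∩Patch 2| = 9.
|Patch 1 △ Patch 2| = |Patch 1| + |Patch 2| − 2·|Patch 1∩Patch 2| = 40 + 24 − 18 = 46.00.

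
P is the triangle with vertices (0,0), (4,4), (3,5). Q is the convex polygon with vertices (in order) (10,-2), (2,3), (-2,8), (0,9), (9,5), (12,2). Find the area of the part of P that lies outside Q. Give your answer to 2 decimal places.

1.62

|P| = 4, |P∩Q| = 2.378.
|P ∖ Q| = |P| − |P∩Q| = 4 − 2.378 = 1.62.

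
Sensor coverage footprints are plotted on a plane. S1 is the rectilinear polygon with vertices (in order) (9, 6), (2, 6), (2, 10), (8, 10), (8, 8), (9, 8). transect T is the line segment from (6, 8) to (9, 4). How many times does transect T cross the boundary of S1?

The segment meets the boundary at (7.5,6).

1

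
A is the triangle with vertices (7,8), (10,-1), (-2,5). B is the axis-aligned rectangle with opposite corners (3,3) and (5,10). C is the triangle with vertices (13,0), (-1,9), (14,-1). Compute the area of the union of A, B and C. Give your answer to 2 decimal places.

By inclusion–exclusion:
Individual areas: |A| = 45, |B| = 14, |C| = 2.5.
|A∩B| = 8.
|A∩C| = 0.9811.
|B∩C| = 0.2381.
|A∩B∩C| = 0.2381.
|A ∪ B ∪ C| = 61.5 − 9.2192 + 0.2381 = 52.52.

52.52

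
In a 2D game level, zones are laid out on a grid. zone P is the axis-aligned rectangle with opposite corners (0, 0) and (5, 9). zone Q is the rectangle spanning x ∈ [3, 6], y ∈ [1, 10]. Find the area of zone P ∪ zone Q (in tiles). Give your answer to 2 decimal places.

By inclusion–exclusion:
Individual areas: |zone P| = 45, |zone Q| = 27.
|zone P∩zone Q|: x∈[3,5], y∈[1,9] → 2·8 = 16.
|zone P ∪ zone Q| = 72 − 16 = 56.00.

56.00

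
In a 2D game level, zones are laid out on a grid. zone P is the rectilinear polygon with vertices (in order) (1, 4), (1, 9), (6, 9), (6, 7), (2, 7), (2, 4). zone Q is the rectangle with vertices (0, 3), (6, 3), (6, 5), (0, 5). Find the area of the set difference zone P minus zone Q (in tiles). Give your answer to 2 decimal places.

12.00

|zone P| = 13, |zone P∩zone Q| = 1.
|zone P ∖ zone Q| = |zone P| − |zone P∩zone Q| = 13 − 1 = 12.00.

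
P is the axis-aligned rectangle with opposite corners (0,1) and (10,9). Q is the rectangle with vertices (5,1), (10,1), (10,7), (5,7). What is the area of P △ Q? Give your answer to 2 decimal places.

|P∩Q|: x∈[5,10], y∈[1,7] → 5·6 = 30.
|P △ Q| = |P| + |Q| − 2·|P∩Q| = 80 + 30 − 60 = 50.00.

50.00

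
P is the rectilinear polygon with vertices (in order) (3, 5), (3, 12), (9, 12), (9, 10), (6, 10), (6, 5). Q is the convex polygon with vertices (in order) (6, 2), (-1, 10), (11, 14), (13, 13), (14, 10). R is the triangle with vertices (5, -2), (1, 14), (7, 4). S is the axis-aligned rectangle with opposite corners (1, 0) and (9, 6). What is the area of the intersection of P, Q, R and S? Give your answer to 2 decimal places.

2.83

The intersection is the polygon with vertices (3.375,5), (3.2,5.2), (3,6), (5.8,6), (6,5.667), (6,5).
By the shoelace formula its area is 2.83.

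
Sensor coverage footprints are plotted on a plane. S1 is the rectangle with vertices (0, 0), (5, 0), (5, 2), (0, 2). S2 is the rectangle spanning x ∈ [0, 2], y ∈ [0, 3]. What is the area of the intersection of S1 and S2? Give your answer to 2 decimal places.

|S1∩S2|: x∈[0,2], y∈[0,2] → 2·2 = 4.

4.00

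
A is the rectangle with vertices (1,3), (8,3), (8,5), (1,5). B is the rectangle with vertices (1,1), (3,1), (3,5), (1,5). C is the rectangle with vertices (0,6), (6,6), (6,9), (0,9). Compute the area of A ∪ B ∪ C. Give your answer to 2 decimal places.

36.00

By inclusion–exclusion:
Individual areas: |A| = 14, |B| = 8, |C| = 18.
|A∩B|: x∈[1,3], y∈[3,5] → 2·2 = 4.
|A∩C| = 0 (no overlap).
|B∩C| = 0 (no overlap).
|A∩B∩C| = 0.
|A ∪ B ∪ C| = 40 − 4 + 0 = 36.00.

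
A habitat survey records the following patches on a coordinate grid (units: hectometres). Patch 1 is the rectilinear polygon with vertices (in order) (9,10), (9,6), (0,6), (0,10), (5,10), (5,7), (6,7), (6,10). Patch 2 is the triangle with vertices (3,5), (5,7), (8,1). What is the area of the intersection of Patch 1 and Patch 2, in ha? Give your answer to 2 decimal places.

The intersection is the polygon with vertices (4,6), (5,7), (5.5,6).
By the shoelace formula its area is 0.75.

0.75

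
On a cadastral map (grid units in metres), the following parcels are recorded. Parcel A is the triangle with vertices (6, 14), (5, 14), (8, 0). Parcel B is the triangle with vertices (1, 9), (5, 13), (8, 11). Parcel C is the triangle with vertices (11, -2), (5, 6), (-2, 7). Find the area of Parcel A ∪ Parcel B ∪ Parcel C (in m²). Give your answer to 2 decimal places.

By inclusion–exclusion:
Individual areas: |Parcel A| = 7, |Parcel B| = 10, |Parcel C| = 25.
|Parcel A∩Parcel B| = 1.6599.
|Parcel A∩Parcel C| = 0.2468.
|Parcel B∩Parcel C| = 0.
|Parcel A∩Parcel B∩Parcel C| = 0.
|Parcel A ∪ Parcel B ∪ Parcel C| = 42 − 1.9067 + 0 = 40.09.

40.09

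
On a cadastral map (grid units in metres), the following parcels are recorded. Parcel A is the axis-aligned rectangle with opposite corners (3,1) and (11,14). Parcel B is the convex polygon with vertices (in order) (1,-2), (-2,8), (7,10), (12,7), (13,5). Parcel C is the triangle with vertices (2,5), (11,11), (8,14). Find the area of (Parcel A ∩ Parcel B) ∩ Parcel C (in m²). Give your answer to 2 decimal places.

8.65

The region (Parcel A ∩ Parcel B) ∩ Parcel C is the polygon with vertices (3,6.5), (5.043,9.565), (7,10), (8.316,9.21), (3,5.667).
By the shoelace formula its area is 8.65.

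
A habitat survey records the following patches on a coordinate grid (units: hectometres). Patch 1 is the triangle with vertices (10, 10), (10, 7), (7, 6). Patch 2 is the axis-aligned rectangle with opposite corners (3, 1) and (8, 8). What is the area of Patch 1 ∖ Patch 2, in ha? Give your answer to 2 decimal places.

|Patch 1| = 4.5, |Patch 1∩Patch 2| = 0.5.
|Patch 1 ∖ Patch 2| = |Patch 1| − |Patch 1∩Patch 2| = 4.5 − 0.5 = 4.00.

4.00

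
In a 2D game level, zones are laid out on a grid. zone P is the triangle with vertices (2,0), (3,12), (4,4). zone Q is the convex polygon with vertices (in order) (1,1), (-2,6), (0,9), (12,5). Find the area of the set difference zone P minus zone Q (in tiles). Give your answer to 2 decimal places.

|zone P| = 10, |zone P∩zone Q| = 7.8196.
|zone P ∖ zone Q| = |zone P| − |zone P∩zone Q| = 10 − 7.8196 = 2.18.

2.18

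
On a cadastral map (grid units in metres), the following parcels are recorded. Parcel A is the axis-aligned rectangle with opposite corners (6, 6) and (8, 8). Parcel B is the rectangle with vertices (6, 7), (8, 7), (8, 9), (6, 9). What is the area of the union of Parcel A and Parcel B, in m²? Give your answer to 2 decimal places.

By inclusion–exclusion:
Individual areas: |Parcel A| = 4, |Parcel B| = 4.
|Parcel A∩Parcel B|: x∈[6,8], y∈[7,8] → 2·1 = 2.
|Parcel A ∪ Parcel B| = 8 − 2 = 6.00.

6.00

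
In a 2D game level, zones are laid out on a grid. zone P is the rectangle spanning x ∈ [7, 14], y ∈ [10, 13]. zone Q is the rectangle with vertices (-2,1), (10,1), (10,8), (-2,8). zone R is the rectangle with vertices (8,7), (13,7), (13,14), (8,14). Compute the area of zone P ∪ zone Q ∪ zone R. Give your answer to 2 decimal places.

123.00

By inclusion–exclusion:
Individual areas: |zone P| = 21, |zone Q| = 84, |zone R| = 35.
|zone P∩zone Q| = 0 (no overlap).
|zone P∩zone R|: x∈[8,13], y∈[10,13] → 5·3 = 15.
|zone Q∩zone R|: x∈[8,10], y∈[7,8] → 2·1 = 2.
|zone P∩zone Q∩zone R| = 0.
|zone P ∪ zone Q ∪ zone R| = 140 − 17 + 0 = 123.00.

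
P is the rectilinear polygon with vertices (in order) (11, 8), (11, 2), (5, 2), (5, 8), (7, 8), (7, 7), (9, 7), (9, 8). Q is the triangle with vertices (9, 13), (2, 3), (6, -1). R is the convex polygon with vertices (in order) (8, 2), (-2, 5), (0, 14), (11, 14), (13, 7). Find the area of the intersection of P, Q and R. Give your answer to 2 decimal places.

11.62

The intersection is the polygon with vertices (5,7.286), (5.5,8), (7,8), (7,7), (7.714,7), (6.725,2.383), (5,2.9).
By the shoelace formula its area is 11.62.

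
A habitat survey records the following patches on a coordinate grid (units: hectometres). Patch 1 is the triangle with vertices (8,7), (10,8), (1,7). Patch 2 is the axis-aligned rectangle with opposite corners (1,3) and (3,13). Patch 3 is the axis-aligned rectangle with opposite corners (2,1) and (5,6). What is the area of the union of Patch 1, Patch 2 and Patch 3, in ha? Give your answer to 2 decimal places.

By inclusion–exclusion:
Individual areas: |Patch 1| = 3.5, |Patch 2| = 20, |Patch 3| = 15.
|Patch 1∩Patch 2| = 0.2222.
|Patch 1∩Patch 3| = 0.
|Patch 2∩Patch 3|: x∈[2,3], y∈[3,6] → 1·3 = 3.
|Patch 1∩Patch 2∩Patch 3| = 0.
|Patch 1 ∪ Patch 2 ∪ Patch 3| = 38.5 − 3.2222 + 0 = 35.28.

35.28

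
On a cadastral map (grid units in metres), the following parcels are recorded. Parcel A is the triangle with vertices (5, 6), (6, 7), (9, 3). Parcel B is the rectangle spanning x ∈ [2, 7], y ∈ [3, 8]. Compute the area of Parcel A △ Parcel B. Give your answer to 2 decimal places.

23.83

|Parcel A| = 3.5, |Parcel B| = 25, |Parcel A∩Parcel B| = 2.3333.
|Parcel A △ Parcel B| = |Parcel A| + |Parcel B| − 2·|Parcel A∩Parcel B| = 3.5 + 25 − 4.6667 = 23.83.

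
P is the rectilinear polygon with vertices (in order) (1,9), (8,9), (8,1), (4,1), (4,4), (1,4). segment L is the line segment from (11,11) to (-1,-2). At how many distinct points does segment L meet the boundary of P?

The segment meets the boundary at (4,3.417), (8,7.75).

2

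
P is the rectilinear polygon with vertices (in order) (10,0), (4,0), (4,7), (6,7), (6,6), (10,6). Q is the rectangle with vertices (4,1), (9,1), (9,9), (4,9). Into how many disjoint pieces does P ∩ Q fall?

P ∩ Q is a single connected region.

1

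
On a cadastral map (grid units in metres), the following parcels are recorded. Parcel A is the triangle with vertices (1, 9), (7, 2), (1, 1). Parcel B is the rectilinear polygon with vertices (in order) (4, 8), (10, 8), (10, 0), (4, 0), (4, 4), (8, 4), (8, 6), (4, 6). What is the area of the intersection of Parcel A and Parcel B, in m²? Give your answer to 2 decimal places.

5.04

The intersection is the polygon with vertices (7,2), (4,1.5), (4,4), (5.286,4).
By the shoelace formula its area is 5.04.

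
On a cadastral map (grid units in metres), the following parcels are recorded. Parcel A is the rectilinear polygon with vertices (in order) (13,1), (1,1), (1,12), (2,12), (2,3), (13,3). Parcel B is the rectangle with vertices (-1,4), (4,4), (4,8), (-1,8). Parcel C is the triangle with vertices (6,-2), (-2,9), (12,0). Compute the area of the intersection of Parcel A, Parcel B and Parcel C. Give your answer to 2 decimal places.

2.47

The intersection is the polygon with vertices (2,4), (1.636,4), (1,4.875), (1,7.071), (2,6.429).
By the shoelace formula its area is 2.47.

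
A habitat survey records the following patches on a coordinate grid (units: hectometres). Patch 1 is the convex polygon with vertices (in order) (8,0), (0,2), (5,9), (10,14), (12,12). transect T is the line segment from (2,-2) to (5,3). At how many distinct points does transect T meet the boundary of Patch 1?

The segment meets the boundary at (3.826,1.043).

1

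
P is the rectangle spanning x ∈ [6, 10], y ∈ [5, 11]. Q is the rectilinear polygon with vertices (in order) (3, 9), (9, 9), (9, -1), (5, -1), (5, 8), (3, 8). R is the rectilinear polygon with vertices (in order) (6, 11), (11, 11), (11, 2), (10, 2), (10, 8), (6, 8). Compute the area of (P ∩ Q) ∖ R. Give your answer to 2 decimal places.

9.00

|P ∩ Q| = 12.
|(P ∩ Q) ∩ R| = 3.
|(P ∩ Q) ∖ R| = 12 − 3 = 9.00.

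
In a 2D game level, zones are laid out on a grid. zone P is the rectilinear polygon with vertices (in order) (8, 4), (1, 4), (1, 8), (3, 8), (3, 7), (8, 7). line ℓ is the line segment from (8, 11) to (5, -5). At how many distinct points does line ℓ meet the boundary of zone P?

The segment meets the boundary at (6.688,4), (7.25,7).

2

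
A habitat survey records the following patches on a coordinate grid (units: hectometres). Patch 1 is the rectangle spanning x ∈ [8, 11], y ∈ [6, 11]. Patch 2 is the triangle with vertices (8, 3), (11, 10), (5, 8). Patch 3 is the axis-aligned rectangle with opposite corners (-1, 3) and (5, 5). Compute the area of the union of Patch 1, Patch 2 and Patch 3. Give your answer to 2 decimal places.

37.93

By inclusion–exclusion:
Individual areas: |Patch 1| = 15, |Patch 2| = 18, |Patch 3| = 12.
|Patch 1∩Patch 2| = 7.0714.
|Patch 1∩Patch 3| = 0 (no overlap).
|Patch 2∩Patch 3| = 0.
|Patch 1∩Patch 2∩Patch 3| = 0.
|Patch 1 ∪ Patch 2 ∪ Patch 3| = 45 − 7.0714 + 0 = 37.93.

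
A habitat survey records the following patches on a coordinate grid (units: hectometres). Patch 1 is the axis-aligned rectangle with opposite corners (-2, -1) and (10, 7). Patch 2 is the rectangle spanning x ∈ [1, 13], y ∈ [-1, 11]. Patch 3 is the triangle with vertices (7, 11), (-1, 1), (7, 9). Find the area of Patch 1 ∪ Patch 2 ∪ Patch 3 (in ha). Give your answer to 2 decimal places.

168.00

By inclusion–exclusion:
Individual areas: |Patch 1| = 96, |Patch 2| = 144, |Patch 3| = 8.
|Patch 1∩Patch 2|: x∈[1,10], y∈[-1,7] → 9·8 = 72.
|Patch 1∩Patch 3| = 3.6.
|Patch 2∩Patch 3| = 7.5.
|Patch 1∩Patch 2∩Patch 3| = 3.1.
|Patch 1 ∪ Patch 2 ∪ Patch 3| = 248 − 83.1 + 3.1 = 168.00.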